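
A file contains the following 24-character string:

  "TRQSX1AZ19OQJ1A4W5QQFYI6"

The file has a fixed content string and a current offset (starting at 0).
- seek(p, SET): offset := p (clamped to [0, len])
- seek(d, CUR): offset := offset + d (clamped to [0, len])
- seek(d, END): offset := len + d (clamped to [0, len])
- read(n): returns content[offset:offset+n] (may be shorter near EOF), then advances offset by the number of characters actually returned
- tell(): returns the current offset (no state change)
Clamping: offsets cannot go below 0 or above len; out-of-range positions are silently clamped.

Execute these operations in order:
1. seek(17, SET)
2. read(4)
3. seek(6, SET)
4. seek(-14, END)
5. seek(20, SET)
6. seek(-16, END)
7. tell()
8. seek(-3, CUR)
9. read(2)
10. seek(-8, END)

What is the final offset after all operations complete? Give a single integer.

After 1 (seek(17, SET)): offset=17
After 2 (read(4)): returned '5QQF', offset=21
After 3 (seek(6, SET)): offset=6
After 4 (seek(-14, END)): offset=10
After 5 (seek(20, SET)): offset=20
After 6 (seek(-16, END)): offset=8
After 7 (tell()): offset=8
After 8 (seek(-3, CUR)): offset=5
After 9 (read(2)): returned '1A', offset=7
After 10 (seek(-8, END)): offset=16

Answer: 16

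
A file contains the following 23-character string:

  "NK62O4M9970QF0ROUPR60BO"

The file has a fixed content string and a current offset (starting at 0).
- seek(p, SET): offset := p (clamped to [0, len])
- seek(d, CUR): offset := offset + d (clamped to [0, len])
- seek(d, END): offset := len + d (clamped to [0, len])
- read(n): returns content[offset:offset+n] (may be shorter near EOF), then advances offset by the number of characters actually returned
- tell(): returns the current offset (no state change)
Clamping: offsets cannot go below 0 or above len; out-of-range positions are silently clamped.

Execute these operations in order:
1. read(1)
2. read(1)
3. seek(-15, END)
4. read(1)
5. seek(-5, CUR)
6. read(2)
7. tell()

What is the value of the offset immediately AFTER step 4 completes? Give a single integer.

After 1 (read(1)): returned 'N', offset=1
After 2 (read(1)): returned 'K', offset=2
After 3 (seek(-15, END)): offset=8
After 4 (read(1)): returned '9', offset=9

Answer: 9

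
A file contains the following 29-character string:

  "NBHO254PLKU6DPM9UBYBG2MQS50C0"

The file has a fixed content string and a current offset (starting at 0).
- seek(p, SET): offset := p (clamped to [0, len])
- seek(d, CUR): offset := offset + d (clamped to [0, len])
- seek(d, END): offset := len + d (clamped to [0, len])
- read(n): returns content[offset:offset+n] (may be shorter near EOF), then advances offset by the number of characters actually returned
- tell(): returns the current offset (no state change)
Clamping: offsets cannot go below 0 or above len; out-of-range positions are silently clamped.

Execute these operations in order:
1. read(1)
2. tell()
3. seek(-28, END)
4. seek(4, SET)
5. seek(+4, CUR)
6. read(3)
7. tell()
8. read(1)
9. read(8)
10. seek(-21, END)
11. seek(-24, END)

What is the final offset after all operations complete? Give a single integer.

After 1 (read(1)): returned 'N', offset=1
After 2 (tell()): offset=1
After 3 (seek(-28, END)): offset=1
After 4 (seek(4, SET)): offset=4
After 5 (seek(+4, CUR)): offset=8
After 6 (read(3)): returned 'LKU', offset=11
After 7 (tell()): offset=11
After 8 (read(1)): returned '6', offset=12
After 9 (read(8)): returned 'DPM9UBYB', offset=20
After 10 (seek(-21, END)): offset=8
After 11 (seek(-24, END)): offset=5

Answer: 5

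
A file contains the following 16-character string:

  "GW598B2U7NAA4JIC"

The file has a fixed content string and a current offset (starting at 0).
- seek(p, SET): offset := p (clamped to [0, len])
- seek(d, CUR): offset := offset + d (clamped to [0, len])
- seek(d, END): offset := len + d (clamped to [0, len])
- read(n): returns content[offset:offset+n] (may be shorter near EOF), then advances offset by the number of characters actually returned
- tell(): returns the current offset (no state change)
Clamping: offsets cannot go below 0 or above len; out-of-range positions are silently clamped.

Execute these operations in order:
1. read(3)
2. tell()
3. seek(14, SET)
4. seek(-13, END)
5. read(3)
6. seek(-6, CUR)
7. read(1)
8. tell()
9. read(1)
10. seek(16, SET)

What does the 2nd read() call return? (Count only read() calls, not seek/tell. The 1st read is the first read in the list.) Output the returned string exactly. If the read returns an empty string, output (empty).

Answer: 98B

Derivation:
After 1 (read(3)): returned 'GW5', offset=3
After 2 (tell()): offset=3
After 3 (seek(14, SET)): offset=14
After 4 (seek(-13, END)): offset=3
After 5 (read(3)): returned '98B', offset=6
After 6 (seek(-6, CUR)): offset=0
After 7 (read(1)): returned 'G', offset=1
After 8 (tell()): offset=1
After 9 (read(1)): returned 'W', offset=2
After 10 (seek(16, SET)): offset=16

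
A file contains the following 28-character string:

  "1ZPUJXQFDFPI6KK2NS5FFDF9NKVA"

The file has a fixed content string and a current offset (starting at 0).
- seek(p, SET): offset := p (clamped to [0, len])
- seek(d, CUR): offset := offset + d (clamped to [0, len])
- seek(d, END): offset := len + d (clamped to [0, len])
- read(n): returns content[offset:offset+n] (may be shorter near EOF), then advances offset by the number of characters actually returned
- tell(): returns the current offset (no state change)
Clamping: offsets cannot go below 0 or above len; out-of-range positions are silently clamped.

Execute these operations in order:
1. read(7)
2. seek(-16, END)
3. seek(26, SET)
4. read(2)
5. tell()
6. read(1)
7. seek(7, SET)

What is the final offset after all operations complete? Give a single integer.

After 1 (read(7)): returned '1ZPUJXQ', offset=7
After 2 (seek(-16, END)): offset=12
After 3 (seek(26, SET)): offset=26
After 4 (read(2)): returned 'VA', offset=28
After 5 (tell()): offset=28
After 6 (read(1)): returned '', offset=28
After 7 (seek(7, SET)): offset=7

Answer: 7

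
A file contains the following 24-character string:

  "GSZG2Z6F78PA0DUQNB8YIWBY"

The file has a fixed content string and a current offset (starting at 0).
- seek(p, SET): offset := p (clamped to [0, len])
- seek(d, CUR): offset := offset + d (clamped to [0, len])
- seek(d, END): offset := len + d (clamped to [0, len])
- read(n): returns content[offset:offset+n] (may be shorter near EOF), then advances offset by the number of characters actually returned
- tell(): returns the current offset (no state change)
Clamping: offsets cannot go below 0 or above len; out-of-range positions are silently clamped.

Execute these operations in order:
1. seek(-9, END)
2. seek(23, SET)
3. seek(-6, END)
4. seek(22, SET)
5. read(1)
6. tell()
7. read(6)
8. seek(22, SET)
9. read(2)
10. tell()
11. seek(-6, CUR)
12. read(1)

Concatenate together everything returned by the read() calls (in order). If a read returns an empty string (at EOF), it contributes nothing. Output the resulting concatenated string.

Answer: BYBY8

Derivation:
After 1 (seek(-9, END)): offset=15
After 2 (seek(23, SET)): offset=23
After 3 (seek(-6, END)): offset=18
After 4 (seek(22, SET)): offset=22
After 5 (read(1)): returned 'B', offset=23
After 6 (tell()): offset=23
After 7 (read(6)): returned 'Y', offset=24
After 8 (seek(22, SET)): offset=22
After 9 (read(2)): returned 'BY', offset=24
After 10 (tell()): offset=24
After 11 (seek(-6, CUR)): offset=18
After 12 (read(1)): returned '8', offset=19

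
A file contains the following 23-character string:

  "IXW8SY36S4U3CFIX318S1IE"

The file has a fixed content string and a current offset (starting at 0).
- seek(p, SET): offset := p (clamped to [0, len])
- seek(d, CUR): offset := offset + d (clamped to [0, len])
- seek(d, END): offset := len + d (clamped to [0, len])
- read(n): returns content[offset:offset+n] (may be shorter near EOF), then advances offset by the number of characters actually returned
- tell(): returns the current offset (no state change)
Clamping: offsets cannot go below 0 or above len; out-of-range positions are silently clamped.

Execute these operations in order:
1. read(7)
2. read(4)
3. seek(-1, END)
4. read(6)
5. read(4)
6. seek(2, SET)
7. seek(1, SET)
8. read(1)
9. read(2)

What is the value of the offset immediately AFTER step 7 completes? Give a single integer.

Answer: 1

Derivation:
After 1 (read(7)): returned 'IXW8SY3', offset=7
After 2 (read(4)): returned '6S4U', offset=11
After 3 (seek(-1, END)): offset=22
After 4 (read(6)): returned 'E', offset=23
After 5 (read(4)): returned '', offset=23
After 6 (seek(2, SET)): offset=2
After 7 (seek(1, SET)): offset=1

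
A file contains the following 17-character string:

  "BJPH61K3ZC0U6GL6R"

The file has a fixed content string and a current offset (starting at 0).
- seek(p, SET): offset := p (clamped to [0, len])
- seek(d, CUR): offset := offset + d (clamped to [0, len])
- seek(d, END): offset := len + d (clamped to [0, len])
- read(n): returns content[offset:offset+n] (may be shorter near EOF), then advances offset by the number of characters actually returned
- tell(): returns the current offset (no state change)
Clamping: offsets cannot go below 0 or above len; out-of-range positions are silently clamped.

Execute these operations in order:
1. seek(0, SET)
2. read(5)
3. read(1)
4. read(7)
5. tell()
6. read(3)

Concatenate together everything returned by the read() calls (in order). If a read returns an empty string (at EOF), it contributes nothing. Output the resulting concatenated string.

After 1 (seek(0, SET)): offset=0
After 2 (read(5)): returned 'BJPH6', offset=5
After 3 (read(1)): returned '1', offset=6
After 4 (read(7)): returned 'K3ZC0U6', offset=13
After 5 (tell()): offset=13
After 6 (read(3)): returned 'GL6', offset=16

Answer: BJPH61K3ZC0U6GL6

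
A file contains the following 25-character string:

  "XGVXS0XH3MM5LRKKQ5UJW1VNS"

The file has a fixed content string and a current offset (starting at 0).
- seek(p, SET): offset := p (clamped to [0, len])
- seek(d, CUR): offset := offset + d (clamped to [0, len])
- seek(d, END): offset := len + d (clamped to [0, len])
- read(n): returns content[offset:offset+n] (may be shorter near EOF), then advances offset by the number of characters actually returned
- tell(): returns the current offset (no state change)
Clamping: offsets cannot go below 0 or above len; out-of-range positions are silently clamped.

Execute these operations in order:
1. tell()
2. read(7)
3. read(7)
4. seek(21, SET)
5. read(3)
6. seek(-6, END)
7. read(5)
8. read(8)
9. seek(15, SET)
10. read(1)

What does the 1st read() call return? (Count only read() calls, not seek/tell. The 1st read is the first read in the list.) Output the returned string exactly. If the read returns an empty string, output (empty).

Answer: XGVXS0X

Derivation:
After 1 (tell()): offset=0
After 2 (read(7)): returned 'XGVXS0X', offset=7
After 3 (read(7)): returned 'H3MM5LR', offset=14
After 4 (seek(21, SET)): offset=21
After 5 (read(3)): returned '1VN', offset=24
After 6 (seek(-6, END)): offset=19
After 7 (read(5)): returned 'JW1VN', offset=24
After 8 (read(8)): returned 'S', offset=25
After 9 (seek(15, SET)): offset=15
After 10 (read(1)): returned 'K', offset=16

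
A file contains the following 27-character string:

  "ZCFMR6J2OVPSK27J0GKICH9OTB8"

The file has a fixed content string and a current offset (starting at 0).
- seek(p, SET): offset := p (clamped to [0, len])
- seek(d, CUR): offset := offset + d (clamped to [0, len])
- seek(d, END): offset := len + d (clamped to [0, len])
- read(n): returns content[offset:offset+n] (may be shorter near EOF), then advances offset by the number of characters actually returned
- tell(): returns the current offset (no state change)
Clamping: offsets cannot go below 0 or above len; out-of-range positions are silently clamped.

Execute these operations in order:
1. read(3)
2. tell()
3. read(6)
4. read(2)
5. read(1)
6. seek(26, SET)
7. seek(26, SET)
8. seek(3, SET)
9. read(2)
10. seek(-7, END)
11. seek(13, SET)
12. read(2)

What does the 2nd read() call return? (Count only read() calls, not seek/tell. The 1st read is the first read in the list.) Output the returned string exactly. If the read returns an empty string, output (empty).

Answer: MR6J2O

Derivation:
After 1 (read(3)): returned 'ZCF', offset=3
After 2 (tell()): offset=3
After 3 (read(6)): returned 'MR6J2O', offset=9
After 4 (read(2)): returned 'VP', offset=11
After 5 (read(1)): returned 'S', offset=12
After 6 (seek(26, SET)): offset=26
After 7 (seek(26, SET)): offset=26
After 8 (seek(3, SET)): offset=3
After 9 (read(2)): returned 'MR', offset=5
After 10 (seek(-7, END)): offset=20
After 11 (seek(13, SET)): offset=13
After 12 (read(2)): returned '27', offset=15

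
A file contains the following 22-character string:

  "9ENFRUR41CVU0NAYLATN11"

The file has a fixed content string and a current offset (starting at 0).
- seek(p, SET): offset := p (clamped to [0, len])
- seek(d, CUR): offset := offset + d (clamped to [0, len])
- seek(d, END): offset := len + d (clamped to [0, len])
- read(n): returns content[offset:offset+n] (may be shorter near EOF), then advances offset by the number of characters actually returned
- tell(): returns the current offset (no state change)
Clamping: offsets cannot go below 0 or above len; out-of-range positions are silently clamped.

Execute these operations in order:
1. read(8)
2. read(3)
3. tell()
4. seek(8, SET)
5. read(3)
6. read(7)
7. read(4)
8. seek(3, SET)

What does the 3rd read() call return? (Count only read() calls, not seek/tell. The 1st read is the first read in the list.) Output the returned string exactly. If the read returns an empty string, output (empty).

After 1 (read(8)): returned '9ENFRUR4', offset=8
After 2 (read(3)): returned '1CV', offset=11
After 3 (tell()): offset=11
After 4 (seek(8, SET)): offset=8
After 5 (read(3)): returned '1CV', offset=11
After 6 (read(7)): returned 'U0NAYLA', offset=18
After 7 (read(4)): returned 'TN11', offset=22
After 8 (seek(3, SET)): offset=3

Answer: 1CV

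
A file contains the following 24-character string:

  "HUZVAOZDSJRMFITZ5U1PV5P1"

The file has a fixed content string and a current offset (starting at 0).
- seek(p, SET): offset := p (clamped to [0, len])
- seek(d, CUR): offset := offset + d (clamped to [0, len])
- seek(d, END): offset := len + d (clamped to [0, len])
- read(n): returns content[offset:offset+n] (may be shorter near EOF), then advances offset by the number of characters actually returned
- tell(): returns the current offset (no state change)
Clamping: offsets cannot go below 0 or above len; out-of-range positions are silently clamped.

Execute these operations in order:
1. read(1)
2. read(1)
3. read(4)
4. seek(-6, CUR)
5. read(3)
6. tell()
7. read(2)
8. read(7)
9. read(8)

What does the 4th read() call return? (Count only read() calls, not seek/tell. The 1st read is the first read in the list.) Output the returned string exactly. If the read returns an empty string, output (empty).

Answer: HUZ

Derivation:
After 1 (read(1)): returned 'H', offset=1
After 2 (read(1)): returned 'U', offset=2
After 3 (read(4)): returned 'ZVAO', offset=6
After 4 (seek(-6, CUR)): offset=0
After 5 (read(3)): returned 'HUZ', offset=3
After 6 (tell()): offset=3
After 7 (read(2)): returned 'VA', offset=5
After 8 (read(7)): returned 'OZDSJRM', offset=12
After 9 (read(8)): returned 'FITZ5U1P', offset=20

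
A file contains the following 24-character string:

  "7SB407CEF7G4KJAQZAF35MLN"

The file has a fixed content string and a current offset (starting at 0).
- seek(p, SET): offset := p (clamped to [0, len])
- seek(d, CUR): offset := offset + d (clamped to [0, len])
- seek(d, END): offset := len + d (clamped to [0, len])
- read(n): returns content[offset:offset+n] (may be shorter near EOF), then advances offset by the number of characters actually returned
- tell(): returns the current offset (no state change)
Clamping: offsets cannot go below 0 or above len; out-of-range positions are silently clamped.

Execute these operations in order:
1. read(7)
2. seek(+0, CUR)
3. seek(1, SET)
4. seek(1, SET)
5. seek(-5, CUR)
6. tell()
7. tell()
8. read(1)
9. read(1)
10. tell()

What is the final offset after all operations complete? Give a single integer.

After 1 (read(7)): returned '7SB407C', offset=7
After 2 (seek(+0, CUR)): offset=7
After 3 (seek(1, SET)): offset=1
After 4 (seek(1, SET)): offset=1
After 5 (seek(-5, CUR)): offset=0
After 6 (tell()): offset=0
After 7 (tell()): offset=0
After 8 (read(1)): returned '7', offset=1
After 9 (read(1)): returned 'S', offset=2
After 10 (tell()): offset=2

Answer: 2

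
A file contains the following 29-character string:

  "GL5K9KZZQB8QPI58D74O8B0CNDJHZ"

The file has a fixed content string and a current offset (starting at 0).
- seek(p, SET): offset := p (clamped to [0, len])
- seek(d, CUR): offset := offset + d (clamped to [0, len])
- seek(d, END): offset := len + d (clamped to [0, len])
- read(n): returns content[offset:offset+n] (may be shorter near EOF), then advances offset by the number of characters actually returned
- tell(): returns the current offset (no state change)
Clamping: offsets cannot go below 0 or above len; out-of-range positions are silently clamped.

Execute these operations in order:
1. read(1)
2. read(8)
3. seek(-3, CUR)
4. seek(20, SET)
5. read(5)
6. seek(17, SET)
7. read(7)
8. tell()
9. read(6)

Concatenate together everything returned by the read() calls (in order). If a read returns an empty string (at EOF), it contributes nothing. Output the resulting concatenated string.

After 1 (read(1)): returned 'G', offset=1
After 2 (read(8)): returned 'L5K9KZZQ', offset=9
After 3 (seek(-3, CUR)): offset=6
After 4 (seek(20, SET)): offset=20
After 5 (read(5)): returned '8B0CN', offset=25
After 6 (seek(17, SET)): offset=17
After 7 (read(7)): returned '74O8B0C', offset=24
After 8 (tell()): offset=24
After 9 (read(6)): returned 'NDJHZ', offset=29

Answer: GL5K9KZZQ8B0CN74O8B0CNDJHZ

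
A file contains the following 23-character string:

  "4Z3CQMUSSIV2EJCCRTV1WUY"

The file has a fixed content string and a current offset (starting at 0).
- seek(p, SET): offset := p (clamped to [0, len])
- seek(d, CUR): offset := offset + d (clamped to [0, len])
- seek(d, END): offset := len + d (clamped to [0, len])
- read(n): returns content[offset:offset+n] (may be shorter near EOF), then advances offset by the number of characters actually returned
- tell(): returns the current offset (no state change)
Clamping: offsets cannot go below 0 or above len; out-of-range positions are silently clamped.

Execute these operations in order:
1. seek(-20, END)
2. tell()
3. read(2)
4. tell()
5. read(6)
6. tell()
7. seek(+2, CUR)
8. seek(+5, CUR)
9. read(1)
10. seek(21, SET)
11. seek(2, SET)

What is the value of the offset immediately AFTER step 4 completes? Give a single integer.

Answer: 5

Derivation:
After 1 (seek(-20, END)): offset=3
After 2 (tell()): offset=3
After 3 (read(2)): returned 'CQ', offset=5
After 4 (tell()): offset=5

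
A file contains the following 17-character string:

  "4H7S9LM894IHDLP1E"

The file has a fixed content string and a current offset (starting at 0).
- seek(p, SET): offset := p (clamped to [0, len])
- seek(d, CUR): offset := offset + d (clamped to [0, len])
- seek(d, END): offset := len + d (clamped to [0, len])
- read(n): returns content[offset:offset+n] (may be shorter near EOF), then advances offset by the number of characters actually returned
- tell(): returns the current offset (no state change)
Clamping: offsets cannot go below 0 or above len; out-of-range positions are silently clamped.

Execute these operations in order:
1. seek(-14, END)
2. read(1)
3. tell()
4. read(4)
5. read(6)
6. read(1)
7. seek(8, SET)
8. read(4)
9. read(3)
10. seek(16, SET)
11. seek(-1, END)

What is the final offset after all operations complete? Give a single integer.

After 1 (seek(-14, END)): offset=3
After 2 (read(1)): returned 'S', offset=4
After 3 (tell()): offset=4
After 4 (read(4)): returned '9LM8', offset=8
After 5 (read(6)): returned '94IHDL', offset=14
After 6 (read(1)): returned 'P', offset=15
After 7 (seek(8, SET)): offset=8
After 8 (read(4)): returned '94IH', offset=12
After 9 (read(3)): returned 'DLP', offset=15
After 10 (seek(16, SET)): offset=16
After 11 (seek(-1, END)): offset=16

Answer: 16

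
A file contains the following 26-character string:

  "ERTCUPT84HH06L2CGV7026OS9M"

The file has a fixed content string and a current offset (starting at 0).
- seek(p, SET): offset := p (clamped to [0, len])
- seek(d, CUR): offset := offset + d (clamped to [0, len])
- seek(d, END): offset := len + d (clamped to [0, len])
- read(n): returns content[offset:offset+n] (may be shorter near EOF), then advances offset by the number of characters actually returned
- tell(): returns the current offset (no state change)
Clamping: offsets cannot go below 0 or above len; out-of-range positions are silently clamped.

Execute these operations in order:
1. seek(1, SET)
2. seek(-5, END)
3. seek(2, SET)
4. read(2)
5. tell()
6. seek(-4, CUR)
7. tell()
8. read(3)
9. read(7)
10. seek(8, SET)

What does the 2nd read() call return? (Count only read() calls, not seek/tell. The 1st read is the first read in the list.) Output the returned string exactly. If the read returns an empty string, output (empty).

After 1 (seek(1, SET)): offset=1
After 2 (seek(-5, END)): offset=21
After 3 (seek(2, SET)): offset=2
After 4 (read(2)): returned 'TC', offset=4
After 5 (tell()): offset=4
After 6 (seek(-4, CUR)): offset=0
After 7 (tell()): offset=0
After 8 (read(3)): returned 'ERT', offset=3
After 9 (read(7)): returned 'CUPT84H', offset=10
After 10 (seek(8, SET)): offset=8

Answer: ERT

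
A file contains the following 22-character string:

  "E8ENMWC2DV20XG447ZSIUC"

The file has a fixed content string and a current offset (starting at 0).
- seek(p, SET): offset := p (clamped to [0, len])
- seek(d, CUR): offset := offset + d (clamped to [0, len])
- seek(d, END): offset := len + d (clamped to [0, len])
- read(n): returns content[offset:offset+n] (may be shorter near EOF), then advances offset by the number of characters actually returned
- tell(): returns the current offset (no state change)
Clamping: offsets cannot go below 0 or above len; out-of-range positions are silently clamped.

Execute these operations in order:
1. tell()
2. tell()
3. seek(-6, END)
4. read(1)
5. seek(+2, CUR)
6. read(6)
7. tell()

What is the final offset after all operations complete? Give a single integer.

After 1 (tell()): offset=0
After 2 (tell()): offset=0
After 3 (seek(-6, END)): offset=16
After 4 (read(1)): returned '7', offset=17
After 5 (seek(+2, CUR)): offset=19
After 6 (read(6)): returned 'IUC', offset=22
After 7 (tell()): offset=22

Answer: 22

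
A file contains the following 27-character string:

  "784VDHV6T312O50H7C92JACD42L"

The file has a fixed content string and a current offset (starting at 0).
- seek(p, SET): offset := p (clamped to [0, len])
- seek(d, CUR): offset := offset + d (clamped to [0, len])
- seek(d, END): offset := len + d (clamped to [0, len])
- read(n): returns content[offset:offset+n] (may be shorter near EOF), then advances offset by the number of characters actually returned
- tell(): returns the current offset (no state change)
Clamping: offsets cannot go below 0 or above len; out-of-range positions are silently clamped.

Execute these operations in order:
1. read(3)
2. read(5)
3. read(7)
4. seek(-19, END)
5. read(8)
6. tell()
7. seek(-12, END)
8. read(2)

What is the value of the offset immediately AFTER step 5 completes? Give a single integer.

After 1 (read(3)): returned '784', offset=3
After 2 (read(5)): returned 'VDHV6', offset=8
After 3 (read(7)): returned 'T312O50', offset=15
After 4 (seek(-19, END)): offset=8
After 5 (read(8)): returned 'T312O50H', offset=16

Answer: 16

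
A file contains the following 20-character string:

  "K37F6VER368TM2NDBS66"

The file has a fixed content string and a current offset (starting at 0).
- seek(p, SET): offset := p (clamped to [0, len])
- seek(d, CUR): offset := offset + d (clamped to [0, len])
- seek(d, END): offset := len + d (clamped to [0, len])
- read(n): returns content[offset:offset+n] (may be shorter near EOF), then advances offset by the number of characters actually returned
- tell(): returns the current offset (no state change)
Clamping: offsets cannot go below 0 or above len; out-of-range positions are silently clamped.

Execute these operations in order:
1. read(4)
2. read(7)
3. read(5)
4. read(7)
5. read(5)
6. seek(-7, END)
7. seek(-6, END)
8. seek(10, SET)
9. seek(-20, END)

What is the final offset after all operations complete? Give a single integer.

Answer: 0

Derivation:
After 1 (read(4)): returned 'K37F', offset=4
After 2 (read(7)): returned '6VER368', offset=11
After 3 (read(5)): returned 'TM2ND', offset=16
After 4 (read(7)): returned 'BS66', offset=20
After 5 (read(5)): returned '', offset=20
After 6 (seek(-7, END)): offset=13
After 7 (seek(-6, END)): offset=14
After 8 (seek(10, SET)): offset=10
After 9 (seek(-20, END)): offset=0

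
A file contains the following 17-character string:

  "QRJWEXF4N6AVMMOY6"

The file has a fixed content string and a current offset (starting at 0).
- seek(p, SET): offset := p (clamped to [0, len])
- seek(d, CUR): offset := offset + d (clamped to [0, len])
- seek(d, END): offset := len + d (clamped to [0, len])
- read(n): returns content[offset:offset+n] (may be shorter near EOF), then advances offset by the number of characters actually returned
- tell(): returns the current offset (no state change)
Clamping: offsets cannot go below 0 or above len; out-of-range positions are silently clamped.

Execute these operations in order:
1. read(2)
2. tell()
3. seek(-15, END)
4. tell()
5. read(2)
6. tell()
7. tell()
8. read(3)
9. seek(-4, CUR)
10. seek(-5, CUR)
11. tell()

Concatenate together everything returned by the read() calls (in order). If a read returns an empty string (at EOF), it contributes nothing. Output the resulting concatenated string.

After 1 (read(2)): returned 'QR', offset=2
After 2 (tell()): offset=2
After 3 (seek(-15, END)): offset=2
After 4 (tell()): offset=2
After 5 (read(2)): returned 'JW', offset=4
After 6 (tell()): offset=4
After 7 (tell()): offset=4
After 8 (read(3)): returned 'EXF', offset=7
After 9 (seek(-4, CUR)): offset=3
After 10 (seek(-5, CUR)): offset=0
After 11 (tell()): offset=0

Answer: QRJWEXF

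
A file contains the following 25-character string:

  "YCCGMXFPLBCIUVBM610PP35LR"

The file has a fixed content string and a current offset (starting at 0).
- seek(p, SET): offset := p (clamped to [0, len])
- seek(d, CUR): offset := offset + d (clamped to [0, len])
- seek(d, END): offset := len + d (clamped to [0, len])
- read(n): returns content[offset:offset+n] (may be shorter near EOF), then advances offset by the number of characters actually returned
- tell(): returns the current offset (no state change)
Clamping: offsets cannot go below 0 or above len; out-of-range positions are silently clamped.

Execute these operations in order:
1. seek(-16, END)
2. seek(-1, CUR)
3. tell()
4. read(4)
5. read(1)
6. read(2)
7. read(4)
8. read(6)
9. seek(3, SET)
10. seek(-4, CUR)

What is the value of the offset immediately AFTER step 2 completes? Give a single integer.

After 1 (seek(-16, END)): offset=9
After 2 (seek(-1, CUR)): offset=8

Answer: 8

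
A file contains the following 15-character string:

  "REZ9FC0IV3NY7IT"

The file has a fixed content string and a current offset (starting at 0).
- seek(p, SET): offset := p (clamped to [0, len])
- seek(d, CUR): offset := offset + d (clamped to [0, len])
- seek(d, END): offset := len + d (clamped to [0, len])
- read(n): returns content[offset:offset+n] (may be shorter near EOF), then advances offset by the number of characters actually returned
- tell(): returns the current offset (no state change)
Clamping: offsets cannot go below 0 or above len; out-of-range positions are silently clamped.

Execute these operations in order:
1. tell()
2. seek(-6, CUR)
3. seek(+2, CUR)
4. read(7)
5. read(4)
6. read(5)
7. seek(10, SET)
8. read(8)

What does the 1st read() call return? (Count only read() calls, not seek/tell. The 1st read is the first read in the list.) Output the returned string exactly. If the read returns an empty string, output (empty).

Answer: Z9FC0IV

Derivation:
After 1 (tell()): offset=0
After 2 (seek(-6, CUR)): offset=0
After 3 (seek(+2, CUR)): offset=2
After 4 (read(7)): returned 'Z9FC0IV', offset=9
After 5 (read(4)): returned '3NY7', offset=13
After 6 (read(5)): returned 'IT', offset=15
After 7 (seek(10, SET)): offset=10
After 8 (read(8)): returned 'NY7IT', offset=15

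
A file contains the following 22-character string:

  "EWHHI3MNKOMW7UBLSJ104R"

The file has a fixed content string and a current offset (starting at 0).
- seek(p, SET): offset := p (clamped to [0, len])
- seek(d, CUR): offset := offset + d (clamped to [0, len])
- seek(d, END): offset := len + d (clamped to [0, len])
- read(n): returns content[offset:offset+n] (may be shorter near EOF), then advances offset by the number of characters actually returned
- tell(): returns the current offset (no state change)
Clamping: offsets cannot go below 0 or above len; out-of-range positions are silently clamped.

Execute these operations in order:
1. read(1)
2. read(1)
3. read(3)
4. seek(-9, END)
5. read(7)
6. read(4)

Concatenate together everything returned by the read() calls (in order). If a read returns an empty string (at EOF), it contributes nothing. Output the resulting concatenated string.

Answer: EWHHIUBLSJ104R

Derivation:
After 1 (read(1)): returned 'E', offset=1
After 2 (read(1)): returned 'W', offset=2
After 3 (read(3)): returned 'HHI', offset=5
After 4 (seek(-9, END)): offset=13
After 5 (read(7)): returned 'UBLSJ10', offset=20
After 6 (read(4)): returned '4R', offset=22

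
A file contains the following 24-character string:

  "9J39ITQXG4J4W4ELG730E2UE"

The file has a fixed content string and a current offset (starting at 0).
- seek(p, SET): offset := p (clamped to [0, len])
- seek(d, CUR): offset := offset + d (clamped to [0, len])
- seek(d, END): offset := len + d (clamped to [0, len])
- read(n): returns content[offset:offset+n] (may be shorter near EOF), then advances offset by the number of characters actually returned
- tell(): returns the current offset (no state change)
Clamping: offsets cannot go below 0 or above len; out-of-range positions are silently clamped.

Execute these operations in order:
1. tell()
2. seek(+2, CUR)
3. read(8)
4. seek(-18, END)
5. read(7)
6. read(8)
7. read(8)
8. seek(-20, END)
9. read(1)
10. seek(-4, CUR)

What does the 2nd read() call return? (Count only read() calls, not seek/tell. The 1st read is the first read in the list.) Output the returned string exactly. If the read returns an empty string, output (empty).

After 1 (tell()): offset=0
After 2 (seek(+2, CUR)): offset=2
After 3 (read(8)): returned '39ITQXG4', offset=10
After 4 (seek(-18, END)): offset=6
After 5 (read(7)): returned 'QXG4J4W', offset=13
After 6 (read(8)): returned '4ELG730E', offset=21
After 7 (read(8)): returned '2UE', offset=24
After 8 (seek(-20, END)): offset=4
After 9 (read(1)): returned 'I', offset=5
After 10 (seek(-4, CUR)): offset=1

Answer: QXG4J4W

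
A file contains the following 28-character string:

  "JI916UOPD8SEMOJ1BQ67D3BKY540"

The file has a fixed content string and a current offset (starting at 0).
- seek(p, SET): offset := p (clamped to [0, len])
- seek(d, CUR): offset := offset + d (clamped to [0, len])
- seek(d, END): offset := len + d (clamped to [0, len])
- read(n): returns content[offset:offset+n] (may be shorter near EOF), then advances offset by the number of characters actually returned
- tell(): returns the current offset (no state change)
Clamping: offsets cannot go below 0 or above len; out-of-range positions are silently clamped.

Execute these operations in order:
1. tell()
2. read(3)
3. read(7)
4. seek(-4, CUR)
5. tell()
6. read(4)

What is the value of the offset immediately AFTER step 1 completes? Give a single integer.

After 1 (tell()): offset=0

Answer: 0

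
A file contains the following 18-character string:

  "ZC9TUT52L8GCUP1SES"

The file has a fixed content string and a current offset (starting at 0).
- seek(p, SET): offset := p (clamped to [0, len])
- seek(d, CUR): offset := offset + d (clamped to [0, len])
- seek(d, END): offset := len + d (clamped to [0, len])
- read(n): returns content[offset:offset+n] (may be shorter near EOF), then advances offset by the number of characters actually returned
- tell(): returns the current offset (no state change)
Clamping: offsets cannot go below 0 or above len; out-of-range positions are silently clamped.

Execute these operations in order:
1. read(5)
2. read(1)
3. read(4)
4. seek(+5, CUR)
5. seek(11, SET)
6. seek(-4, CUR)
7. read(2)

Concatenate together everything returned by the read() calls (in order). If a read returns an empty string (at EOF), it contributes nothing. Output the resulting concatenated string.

Answer: ZC9TUT52L82L

Derivation:
After 1 (read(5)): returned 'ZC9TU', offset=5
After 2 (read(1)): returned 'T', offset=6
After 3 (read(4)): returned '52L8', offset=10
After 4 (seek(+5, CUR)): offset=15
After 5 (seek(11, SET)): offset=11
After 6 (seek(-4, CUR)): offset=7
After 7 (read(2)): returned '2L', offset=9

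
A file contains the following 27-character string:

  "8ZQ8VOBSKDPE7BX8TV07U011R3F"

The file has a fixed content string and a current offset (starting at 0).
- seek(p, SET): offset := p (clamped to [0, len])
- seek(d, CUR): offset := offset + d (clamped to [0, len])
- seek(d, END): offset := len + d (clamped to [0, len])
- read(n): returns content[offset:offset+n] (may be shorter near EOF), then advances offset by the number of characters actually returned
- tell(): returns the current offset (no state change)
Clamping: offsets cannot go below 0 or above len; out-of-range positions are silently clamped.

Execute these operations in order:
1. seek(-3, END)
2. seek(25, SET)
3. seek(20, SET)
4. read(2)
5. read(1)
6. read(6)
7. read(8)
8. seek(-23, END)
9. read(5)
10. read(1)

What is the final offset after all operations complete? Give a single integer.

After 1 (seek(-3, END)): offset=24
After 2 (seek(25, SET)): offset=25
After 3 (seek(20, SET)): offset=20
After 4 (read(2)): returned 'U0', offset=22
After 5 (read(1)): returned '1', offset=23
After 6 (read(6)): returned '1R3F', offset=27
After 7 (read(8)): returned '', offset=27
After 8 (seek(-23, END)): offset=4
After 9 (read(5)): returned 'VOBSK', offset=9
After 10 (read(1)): returned 'D', offset=10

Answer: 10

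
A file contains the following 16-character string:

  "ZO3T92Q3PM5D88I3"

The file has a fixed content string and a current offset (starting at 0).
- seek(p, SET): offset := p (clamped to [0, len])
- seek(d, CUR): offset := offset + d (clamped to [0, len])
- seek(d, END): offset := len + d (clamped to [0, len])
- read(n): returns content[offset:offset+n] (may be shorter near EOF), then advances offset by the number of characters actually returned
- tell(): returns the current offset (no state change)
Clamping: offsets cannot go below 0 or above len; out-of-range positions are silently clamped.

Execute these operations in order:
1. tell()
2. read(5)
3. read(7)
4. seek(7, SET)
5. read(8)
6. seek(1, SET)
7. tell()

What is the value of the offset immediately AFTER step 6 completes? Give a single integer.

After 1 (tell()): offset=0
After 2 (read(5)): returned 'ZO3T9', offset=5
After 3 (read(7)): returned '2Q3PM5D', offset=12
After 4 (seek(7, SET)): offset=7
After 5 (read(8)): returned '3PM5D88I', offset=15
After 6 (seek(1, SET)): offset=1

Answer: 1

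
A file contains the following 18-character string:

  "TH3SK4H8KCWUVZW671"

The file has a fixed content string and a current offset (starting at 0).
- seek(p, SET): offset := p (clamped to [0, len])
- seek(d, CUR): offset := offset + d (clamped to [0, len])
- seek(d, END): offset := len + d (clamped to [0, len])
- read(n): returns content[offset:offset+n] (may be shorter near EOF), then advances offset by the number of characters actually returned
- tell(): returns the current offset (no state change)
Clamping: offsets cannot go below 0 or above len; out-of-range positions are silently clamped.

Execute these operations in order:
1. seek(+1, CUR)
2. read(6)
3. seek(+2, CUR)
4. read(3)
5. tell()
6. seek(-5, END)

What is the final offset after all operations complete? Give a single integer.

After 1 (seek(+1, CUR)): offset=1
After 2 (read(6)): returned 'H3SK4H', offset=7
After 3 (seek(+2, CUR)): offset=9
After 4 (read(3)): returned 'CWU', offset=12
After 5 (tell()): offset=12
After 6 (seek(-5, END)): offset=13

Answer: 13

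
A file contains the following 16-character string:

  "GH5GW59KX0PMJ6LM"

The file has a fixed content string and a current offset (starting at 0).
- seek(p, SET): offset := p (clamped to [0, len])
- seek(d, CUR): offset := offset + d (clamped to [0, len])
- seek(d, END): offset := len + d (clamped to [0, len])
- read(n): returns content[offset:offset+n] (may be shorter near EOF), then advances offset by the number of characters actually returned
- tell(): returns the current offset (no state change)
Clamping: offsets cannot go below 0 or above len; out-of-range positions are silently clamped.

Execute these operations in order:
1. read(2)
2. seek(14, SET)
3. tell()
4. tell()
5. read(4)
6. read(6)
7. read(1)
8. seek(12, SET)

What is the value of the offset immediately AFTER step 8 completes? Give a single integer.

After 1 (read(2)): returned 'GH', offset=2
After 2 (seek(14, SET)): offset=14
After 3 (tell()): offset=14
After 4 (tell()): offset=14
After 5 (read(4)): returned 'LM', offset=16
After 6 (read(6)): returned '', offset=16
After 7 (read(1)): returned '', offset=16
After 8 (seek(12, SET)): offset=12

Answer: 12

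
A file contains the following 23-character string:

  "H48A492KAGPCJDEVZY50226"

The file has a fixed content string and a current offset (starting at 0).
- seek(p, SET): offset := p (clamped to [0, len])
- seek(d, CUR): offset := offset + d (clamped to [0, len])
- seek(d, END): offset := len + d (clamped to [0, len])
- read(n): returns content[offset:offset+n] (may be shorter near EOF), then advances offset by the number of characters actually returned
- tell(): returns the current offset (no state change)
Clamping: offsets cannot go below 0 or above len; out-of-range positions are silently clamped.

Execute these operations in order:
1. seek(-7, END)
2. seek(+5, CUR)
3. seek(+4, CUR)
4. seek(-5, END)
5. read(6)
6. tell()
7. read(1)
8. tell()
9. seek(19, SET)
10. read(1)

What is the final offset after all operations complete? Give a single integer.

After 1 (seek(-7, END)): offset=16
After 2 (seek(+5, CUR)): offset=21
After 3 (seek(+4, CUR)): offset=23
After 4 (seek(-5, END)): offset=18
After 5 (read(6)): returned '50226', offset=23
After 6 (tell()): offset=23
After 7 (read(1)): returned '', offset=23
After 8 (tell()): offset=23
After 9 (seek(19, SET)): offset=19
After 10 (read(1)): returned '0', offset=20

Answer: 20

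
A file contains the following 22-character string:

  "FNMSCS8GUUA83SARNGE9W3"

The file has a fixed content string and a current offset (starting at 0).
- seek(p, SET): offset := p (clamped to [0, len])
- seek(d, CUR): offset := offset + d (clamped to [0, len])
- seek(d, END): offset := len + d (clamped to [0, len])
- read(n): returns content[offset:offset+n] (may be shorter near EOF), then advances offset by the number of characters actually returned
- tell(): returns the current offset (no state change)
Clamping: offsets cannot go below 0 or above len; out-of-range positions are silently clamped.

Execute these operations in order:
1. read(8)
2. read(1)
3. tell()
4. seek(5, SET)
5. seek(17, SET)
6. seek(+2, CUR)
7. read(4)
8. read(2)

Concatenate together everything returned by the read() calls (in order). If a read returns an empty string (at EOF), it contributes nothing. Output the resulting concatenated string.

After 1 (read(8)): returned 'FNMSCS8G', offset=8
After 2 (read(1)): returned 'U', offset=9
After 3 (tell()): offset=9
After 4 (seek(5, SET)): offset=5
After 5 (seek(17, SET)): offset=17
After 6 (seek(+2, CUR)): offset=19
After 7 (read(4)): returned '9W3', offset=22
After 8 (read(2)): returned '', offset=22

Answer: FNMSCS8GU9W3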